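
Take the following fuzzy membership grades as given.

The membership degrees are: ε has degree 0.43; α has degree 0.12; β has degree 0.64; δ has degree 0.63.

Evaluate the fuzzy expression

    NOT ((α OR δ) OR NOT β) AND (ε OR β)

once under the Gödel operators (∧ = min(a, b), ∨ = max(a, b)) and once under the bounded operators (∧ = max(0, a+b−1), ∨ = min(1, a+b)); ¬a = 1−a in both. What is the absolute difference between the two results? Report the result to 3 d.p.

Under Gödel:
  α OR δ = max(a, b) on (0.12, 0.63) = 0.63
  NOT β = 1 − 0.64 = 0.36
  (α OR δ) OR NOT β = max(a, b) on (0.63, 0.36) = 0.63
  NOT ((α OR δ) OR NOT β) = 1 − 0.63 = 0.37
  ε OR β = max(a, b) on (0.43, 0.64) = 0.64
  NOT ((α OR δ) OR NOT β) AND (ε OR β) = min(a, b) on (0.37, 0.64) = 0.37
  → value = 0.3700
Under bounded:
  α OR δ = min(1, a+b) on (0.12, 0.63) = 0.75
  NOT β = 1 − 0.64 = 0.36
  (α OR δ) OR NOT β = min(1, a+b) on (0.75, 0.36) = 1.00
  NOT ((α OR δ) OR NOT β) = 1 − 1.00 = 0.00
  ε OR β = min(1, a+b) on (0.43, 0.64) = 1.00
  NOT ((α OR δ) OR NOT β) AND (ε OR β) = max(0, a+b−1) on (0.00, 1.00) = 0.00
  → value = 0.0000
|0.3700 − 0.0000| = 0.370

0.370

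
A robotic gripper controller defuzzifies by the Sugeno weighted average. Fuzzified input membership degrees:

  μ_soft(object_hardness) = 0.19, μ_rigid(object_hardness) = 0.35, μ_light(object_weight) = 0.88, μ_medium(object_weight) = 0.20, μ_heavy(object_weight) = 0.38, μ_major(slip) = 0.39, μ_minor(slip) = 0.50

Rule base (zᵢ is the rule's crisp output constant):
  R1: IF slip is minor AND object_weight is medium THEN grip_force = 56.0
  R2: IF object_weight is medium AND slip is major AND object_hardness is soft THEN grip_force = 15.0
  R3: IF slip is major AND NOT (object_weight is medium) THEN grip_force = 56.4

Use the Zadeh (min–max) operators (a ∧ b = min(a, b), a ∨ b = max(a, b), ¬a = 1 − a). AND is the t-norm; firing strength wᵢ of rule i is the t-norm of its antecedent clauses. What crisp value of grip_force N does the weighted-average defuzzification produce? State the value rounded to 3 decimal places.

R1 (z=56.0): minor=0.50, medium=0.20; AND[min(a, b)] → w = 0.20
R2 (z=15.0): medium=0.20, major=0.39, soft=0.19; AND[min(a, b)] → w = 0.19
R3 (z=56.4): major=0.39, ¬medium=1−0.20=0.80; AND[min(a, b)] → w = 0.39
Weighted average = (0.20·56.0 + 0.19·15.0 + 0.39·56.4) / (0.20 + 0.19 + 0.39)
  = 36.0460 / 0.7800 = 46.213

46.213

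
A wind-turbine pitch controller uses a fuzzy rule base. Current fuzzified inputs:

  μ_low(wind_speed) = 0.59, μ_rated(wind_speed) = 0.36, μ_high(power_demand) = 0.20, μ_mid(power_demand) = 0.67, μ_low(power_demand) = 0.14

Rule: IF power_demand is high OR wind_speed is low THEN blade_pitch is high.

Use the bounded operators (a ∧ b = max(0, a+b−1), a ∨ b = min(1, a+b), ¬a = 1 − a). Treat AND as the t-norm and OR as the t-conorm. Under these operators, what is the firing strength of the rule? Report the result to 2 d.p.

0.79

firing strength: high=0.20, low=0.59; OR[min(1, a+b)] → w = 0.79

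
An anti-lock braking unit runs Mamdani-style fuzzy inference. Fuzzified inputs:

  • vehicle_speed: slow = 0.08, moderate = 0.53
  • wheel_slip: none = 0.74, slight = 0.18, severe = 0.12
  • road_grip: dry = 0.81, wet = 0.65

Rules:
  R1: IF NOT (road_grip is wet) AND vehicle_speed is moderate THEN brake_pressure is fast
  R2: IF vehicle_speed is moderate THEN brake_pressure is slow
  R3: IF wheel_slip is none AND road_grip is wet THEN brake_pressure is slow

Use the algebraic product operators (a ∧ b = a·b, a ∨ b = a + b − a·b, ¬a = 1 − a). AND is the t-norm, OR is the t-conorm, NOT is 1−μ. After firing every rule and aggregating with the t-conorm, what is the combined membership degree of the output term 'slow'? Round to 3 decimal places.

0.756

R1: ¬wet=1−0.65=0.35, moderate=0.53; AND[a·b] → w = 0.1855
R2: moderate=0.53 → w = 0.5300
R3: none=0.74, wet=0.65; AND[a·b] → w = 0.4810
Rules with consequent 'slow': {R2, R3} → strengths 0.5300, 0.4810
Aggregate via t-conorm [a + b − a·b]: 0.7561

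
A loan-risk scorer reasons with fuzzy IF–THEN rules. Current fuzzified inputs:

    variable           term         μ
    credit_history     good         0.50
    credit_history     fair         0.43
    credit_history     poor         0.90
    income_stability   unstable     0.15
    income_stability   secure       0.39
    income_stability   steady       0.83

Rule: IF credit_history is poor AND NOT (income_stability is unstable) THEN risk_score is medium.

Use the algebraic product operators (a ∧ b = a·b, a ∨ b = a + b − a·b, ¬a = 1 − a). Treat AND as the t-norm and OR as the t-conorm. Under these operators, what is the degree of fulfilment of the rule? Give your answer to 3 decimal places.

0.765

firing strength: poor=0.90, ¬unstable=1−0.15=0.85; AND[a·b] → w = 0.7650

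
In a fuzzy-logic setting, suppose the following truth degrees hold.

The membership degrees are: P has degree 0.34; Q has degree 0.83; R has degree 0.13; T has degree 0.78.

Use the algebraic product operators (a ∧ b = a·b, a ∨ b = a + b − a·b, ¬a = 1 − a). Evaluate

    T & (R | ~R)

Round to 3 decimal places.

~R = 1 − 0.1300 = 0.8700
R | ~R = a + b − a·b on (0.1300, 0.8700) = 0.8869
T & (R | ~R) = a·b on (0.7800, 0.8869) = 0.6918

0.692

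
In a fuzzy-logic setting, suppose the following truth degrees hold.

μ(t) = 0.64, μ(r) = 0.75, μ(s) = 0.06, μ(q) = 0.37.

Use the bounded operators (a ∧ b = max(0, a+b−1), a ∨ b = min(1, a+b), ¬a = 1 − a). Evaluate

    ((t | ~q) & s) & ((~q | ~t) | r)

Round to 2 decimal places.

~q = 1 − 0.37 = 0.63
t | ~q = min(1, a+b) on (0.64, 0.63) = 1.00
(t | ~q) & s = max(0, a+b−1) on (1.00, 0.06) = 0.06
~q = 1 − 0.37 = 0.63
~t = 1 − 0.64 = 0.36
~q | ~t = min(1, a+b) on (0.63, 0.36) = 0.99
(~q | ~t) | r = min(1, a+b) on (0.99, 0.75) = 1.00
((t | ~q) & s) & ((~q | ~t) | r) = max(0, a+b−1) on (0.06, 1.00) = 0.06

0.06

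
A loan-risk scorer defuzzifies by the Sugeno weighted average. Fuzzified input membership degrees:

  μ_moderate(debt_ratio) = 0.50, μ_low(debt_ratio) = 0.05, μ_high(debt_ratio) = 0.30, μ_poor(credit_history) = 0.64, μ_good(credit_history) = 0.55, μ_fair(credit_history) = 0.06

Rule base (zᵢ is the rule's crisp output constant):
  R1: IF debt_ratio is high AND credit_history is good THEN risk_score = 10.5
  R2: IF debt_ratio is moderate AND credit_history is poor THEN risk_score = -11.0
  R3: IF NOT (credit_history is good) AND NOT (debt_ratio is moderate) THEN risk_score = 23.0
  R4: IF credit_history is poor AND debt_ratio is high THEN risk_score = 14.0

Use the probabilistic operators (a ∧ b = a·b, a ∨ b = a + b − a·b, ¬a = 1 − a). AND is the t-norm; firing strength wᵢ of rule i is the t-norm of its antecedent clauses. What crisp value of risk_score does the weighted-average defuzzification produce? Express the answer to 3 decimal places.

R1 (z=10.5): high=0.30, good=0.55; AND[a·b] → w = 0.1650
R2 (z=-11.0): moderate=0.50, poor=0.64; AND[a·b] → w = 0.3200
R3 (z=23.0): ¬good=1−0.55=0.45, ¬moderate=1−0.50=0.50; AND[a·b] → w = 0.2250
R4 (z=14.0): poor=0.64, high=0.30; AND[a·b] → w = 0.1920
Weighted average = (0.1650·10.5 + 0.3200·-11.0 + 0.2250·23.0 + 0.1920·14.0) / (0.1650 + 0.3200 + 0.2250 + 0.1920)
  = 6.0755 / 0.9020 = 6.736

6.736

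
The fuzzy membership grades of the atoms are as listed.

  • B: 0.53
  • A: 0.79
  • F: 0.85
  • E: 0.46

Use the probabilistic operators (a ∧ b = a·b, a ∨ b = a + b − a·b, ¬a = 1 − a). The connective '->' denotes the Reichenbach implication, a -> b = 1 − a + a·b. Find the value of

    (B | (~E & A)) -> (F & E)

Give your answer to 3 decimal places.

0.555

~E = 1 − 0.4600 = 0.5400
~E & A = a·b on (0.5400, 0.7900) = 0.4266
B | (~E & A) = a + b − a·b on (0.5300, 0.4266) = 0.7305
F & E = a·b on (0.8500, 0.4600) = 0.3910
(B | (~E & A)) -> (F & E)  [Reichenbach: 1 − a + a·b] with a=0.7305, b=0.3910 → 0.5551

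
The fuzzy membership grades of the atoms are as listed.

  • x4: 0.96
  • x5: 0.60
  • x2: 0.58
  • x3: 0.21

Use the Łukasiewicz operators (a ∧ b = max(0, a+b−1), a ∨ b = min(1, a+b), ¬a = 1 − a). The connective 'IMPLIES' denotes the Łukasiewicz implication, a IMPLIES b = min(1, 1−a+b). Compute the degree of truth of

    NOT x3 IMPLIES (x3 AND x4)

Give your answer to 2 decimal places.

0.38

NOT x3 = 1 − 0.21 = 0.79
x3 AND x4 = max(0, a+b−1) on (0.21, 0.96) = 0.17
NOT x3 IMPLIES (x3 AND x4)  [Łukasiewicz: min(1, 1−a+b)] with a=0.79, b=0.17 → 0.38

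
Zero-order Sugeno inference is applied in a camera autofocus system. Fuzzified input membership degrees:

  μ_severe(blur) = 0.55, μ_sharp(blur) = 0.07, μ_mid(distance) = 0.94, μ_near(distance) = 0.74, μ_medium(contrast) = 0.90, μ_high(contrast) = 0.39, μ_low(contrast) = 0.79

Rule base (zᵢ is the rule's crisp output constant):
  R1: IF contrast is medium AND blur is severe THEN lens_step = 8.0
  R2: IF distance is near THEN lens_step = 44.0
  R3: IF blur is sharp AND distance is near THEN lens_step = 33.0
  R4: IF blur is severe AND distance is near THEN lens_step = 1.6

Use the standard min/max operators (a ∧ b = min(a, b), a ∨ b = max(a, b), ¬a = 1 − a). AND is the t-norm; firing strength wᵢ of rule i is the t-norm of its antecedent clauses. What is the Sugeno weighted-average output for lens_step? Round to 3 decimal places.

R1 (z=8.0): medium=0.90, severe=0.55; AND[min(a, b)] → w = 0.55
R2 (z=44.0): near=0.74 → w = 0.74
R3 (z=33.0): sharp=0.07, near=0.74; AND[min(a, b)] → w = 0.07
R4 (z=1.6): severe=0.55, near=0.74; AND[min(a, b)] → w = 0.55
Weighted average = (0.55·8.0 + 0.74·44.0 + 0.07·33.0 + 0.55·1.6) / (0.55 + 0.74 + 0.07 + 0.55)
  = 40.1500 / 1.9100 = 21.021

21.021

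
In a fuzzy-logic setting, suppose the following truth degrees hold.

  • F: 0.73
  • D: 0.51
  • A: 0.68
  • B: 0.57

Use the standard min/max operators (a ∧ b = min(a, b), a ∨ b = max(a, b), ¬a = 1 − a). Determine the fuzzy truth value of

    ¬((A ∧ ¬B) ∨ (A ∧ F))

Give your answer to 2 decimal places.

¬B = 1 − 0.57 = 0.43
A ∧ ¬B = min(a, b) on (0.68, 0.43) = 0.43
A ∧ F = min(a, b) on (0.68, 0.73) = 0.68
(A ∧ ¬B) ∨ (A ∧ F) = max(a, b) on (0.43, 0.68) = 0.68
¬((A ∧ ¬B) ∨ (A ∧ F)) = 1 − 0.68 = 0.32

0.32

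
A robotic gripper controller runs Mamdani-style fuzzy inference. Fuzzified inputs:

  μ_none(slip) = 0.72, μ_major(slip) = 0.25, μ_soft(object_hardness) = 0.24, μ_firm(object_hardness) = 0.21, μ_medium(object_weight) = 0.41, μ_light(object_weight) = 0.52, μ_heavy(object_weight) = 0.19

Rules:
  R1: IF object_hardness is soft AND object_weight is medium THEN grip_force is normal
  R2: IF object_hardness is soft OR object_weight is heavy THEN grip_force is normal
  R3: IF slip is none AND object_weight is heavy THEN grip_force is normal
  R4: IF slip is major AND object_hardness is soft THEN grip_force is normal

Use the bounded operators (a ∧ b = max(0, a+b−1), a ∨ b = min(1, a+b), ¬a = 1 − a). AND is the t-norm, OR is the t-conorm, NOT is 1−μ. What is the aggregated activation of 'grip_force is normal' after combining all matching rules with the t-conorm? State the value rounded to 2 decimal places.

R1: soft=0.24, medium=0.41; AND[max(0, a+b−1)] → w = 0.00
R2: soft=0.24, heavy=0.19; OR[min(1, a+b)] → w = 0.43
R3: none=0.72, heavy=0.19; AND[max(0, a+b−1)] → w = 0.00
R4: major=0.25, soft=0.24; AND[max(0, a+b−1)] → w = 0.00
Rules with consequent 'normal': {R1, R2, R3, R4} → strengths 0.00, 0.43, 0.00, 0.00
Aggregate via t-conorm [min(1, a+b)]: 0.43

0.43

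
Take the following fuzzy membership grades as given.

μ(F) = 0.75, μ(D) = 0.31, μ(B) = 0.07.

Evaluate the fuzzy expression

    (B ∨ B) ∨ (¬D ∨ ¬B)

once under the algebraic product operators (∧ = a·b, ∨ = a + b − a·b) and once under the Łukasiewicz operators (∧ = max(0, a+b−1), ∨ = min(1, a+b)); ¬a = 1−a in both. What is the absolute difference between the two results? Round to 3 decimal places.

Under algebraic product:
  B ∨ B = a + b − a·b on (0.0700, 0.0700) = 0.1351
  ¬D = 1 − 0.3100 = 0.6900
  ¬B = 1 − 0.0700 = 0.9300
  ¬D ∨ ¬B = a + b − a·b on (0.6900, 0.9300) = 0.9783
  (B ∨ B) ∨ (¬D ∨ ¬B) = a + b − a·b on (0.1351, 0.9783) = 0.9812
  → value = 0.9812
Under Łukasiewicz:
  B ∨ B = min(1, a+b) on (0.07, 0.07) = 0.14
  ¬D = 1 − 0.31 = 0.69
  ¬B = 1 − 0.07 = 0.93
  ¬D ∨ ¬B = min(1, a+b) on (0.69, 0.93) = 1.00
  (B ∨ B) ∨ (¬D ∨ ¬B) = min(1, a+b) on (0.14, 1.00) = 1.00
  → value = 1.0000
|0.9812 − 1.0000| = 0.019

0.019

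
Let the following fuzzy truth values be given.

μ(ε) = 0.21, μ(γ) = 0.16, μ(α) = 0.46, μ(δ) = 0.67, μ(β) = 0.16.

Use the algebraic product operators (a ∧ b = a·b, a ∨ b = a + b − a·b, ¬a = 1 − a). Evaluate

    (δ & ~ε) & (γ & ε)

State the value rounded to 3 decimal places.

~ε = 1 − 0.2100 = 0.7900
δ & ~ε = a·b on (0.6700, 0.7900) = 0.5293
γ & ε = a·b on (0.1600, 0.2100) = 0.0336
(δ & ~ε) & (γ & ε) = a·b on (0.5293, 0.0336) = 0.0178

0.018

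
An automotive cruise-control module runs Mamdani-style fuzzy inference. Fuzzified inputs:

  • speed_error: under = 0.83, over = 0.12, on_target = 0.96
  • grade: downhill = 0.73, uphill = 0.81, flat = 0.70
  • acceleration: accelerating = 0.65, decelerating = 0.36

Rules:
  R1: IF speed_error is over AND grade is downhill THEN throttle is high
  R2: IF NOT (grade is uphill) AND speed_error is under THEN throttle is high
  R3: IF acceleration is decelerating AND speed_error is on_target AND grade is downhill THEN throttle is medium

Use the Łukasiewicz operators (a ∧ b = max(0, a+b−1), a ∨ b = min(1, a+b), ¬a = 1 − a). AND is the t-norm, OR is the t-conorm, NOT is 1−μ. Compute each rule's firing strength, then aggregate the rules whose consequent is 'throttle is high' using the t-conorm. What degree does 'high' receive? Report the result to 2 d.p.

0.02

R1: over=0.12, downhill=0.73; AND[max(0, a+b−1)] → w = 0.00
R2: ¬uphill=1−0.81=0.19, under=0.83; AND[max(0, a+b−1)] → w = 0.02
R3: decelerating=0.36, on_target=0.96, downhill=0.73; AND[max(0, a+b−1)] → w = 0.05
Rules with consequent 'high': {R1, R2} → strengths 0.00, 0.02
Aggregate via t-conorm [min(1, a+b)]: 0.02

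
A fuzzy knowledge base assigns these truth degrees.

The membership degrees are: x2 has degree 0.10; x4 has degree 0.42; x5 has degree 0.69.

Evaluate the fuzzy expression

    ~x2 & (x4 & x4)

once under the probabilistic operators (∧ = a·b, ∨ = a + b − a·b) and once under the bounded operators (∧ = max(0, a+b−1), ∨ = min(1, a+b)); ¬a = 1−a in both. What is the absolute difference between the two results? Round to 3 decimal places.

Under probabilistic:
  ~x2 = 1 − 0.1000 = 0.9000
  x4 & x4 = a·b on (0.4200, 0.4200) = 0.1764
  ~x2 & (x4 & x4) = a·b on (0.9000, 0.1764) = 0.1588
  → value = 0.1588
Under bounded:
  ~x2 = 1 − 0.10 = 0.90
  x4 & x4 = max(0, a+b−1) on (0.42, 0.42) = 0.00
  ~x2 & (x4 & x4) = max(0, a+b−1) on (0.90, 0.00) = 0.00
  → value = 0.0000
|0.1588 − 0.0000| = 0.159

0.159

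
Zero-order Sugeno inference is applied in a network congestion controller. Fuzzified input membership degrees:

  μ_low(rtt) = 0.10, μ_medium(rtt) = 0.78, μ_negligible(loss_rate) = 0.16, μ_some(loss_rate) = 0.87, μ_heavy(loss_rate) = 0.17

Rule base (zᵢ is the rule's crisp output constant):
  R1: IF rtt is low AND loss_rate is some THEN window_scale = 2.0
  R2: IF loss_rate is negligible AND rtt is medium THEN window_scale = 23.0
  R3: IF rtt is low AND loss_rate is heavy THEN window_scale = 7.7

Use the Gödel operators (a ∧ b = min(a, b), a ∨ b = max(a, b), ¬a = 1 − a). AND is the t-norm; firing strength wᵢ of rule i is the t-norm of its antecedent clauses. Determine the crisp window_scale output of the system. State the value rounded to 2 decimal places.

12.92

R1 (z=2.0): low=0.10, some=0.87; AND[min(a, b)] → w = 0.10
R2 (z=23.0): negligible=0.16, medium=0.78; AND[min(a, b)] → w = 0.16
R3 (z=7.7): low=0.10, heavy=0.17; AND[min(a, b)] → w = 0.10
Weighted average = (0.10·2.0 + 0.16·23.0 + 0.10·7.7) / (0.10 + 0.16 + 0.10)
  = 4.6500 / 0.3600 = 12.92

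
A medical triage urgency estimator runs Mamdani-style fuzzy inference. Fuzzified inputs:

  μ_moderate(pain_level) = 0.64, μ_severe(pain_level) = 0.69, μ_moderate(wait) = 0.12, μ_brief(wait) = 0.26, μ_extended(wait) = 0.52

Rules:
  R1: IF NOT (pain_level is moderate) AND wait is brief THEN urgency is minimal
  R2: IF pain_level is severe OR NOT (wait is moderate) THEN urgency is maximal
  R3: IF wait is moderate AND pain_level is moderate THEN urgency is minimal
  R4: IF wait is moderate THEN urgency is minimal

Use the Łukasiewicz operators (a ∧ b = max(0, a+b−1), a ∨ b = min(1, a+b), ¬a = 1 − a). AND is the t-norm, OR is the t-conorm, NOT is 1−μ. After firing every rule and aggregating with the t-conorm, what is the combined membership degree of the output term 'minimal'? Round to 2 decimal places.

R1: ¬moderate=1−0.64=0.36, brief=0.26; AND[max(0, a+b−1)] → w = 0.00
R2: severe=0.69, ¬moderate=1−0.12=0.88; OR[min(1, a+b)] → w = 1.00
R3: moderate=0.12, moderate=0.64; AND[max(0, a+b−1)] → w = 0.00
R4: moderate=0.12 → w = 0.12
Rules with consequent 'minimal': {R1, R3, R4} → strengths 0.00, 0.00, 0.12
Aggregate via t-conorm [min(1, a+b)]: 0.12

0.12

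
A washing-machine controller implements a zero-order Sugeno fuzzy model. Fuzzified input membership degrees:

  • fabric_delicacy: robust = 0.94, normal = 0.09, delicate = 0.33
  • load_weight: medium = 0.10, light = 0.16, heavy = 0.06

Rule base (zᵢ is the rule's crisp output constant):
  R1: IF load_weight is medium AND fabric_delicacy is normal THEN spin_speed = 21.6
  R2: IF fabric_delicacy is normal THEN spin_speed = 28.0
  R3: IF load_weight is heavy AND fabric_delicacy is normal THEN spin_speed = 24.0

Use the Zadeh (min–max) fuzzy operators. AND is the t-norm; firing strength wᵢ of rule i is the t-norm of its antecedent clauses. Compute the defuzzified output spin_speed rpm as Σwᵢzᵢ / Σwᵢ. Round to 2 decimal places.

R1 (z=21.6): medium=0.10, normal=0.09; AND[min(a, b)] → w = 0.09
R2 (z=28.0): normal=0.09 → w = 0.09
R3 (z=24.0): heavy=0.06, normal=0.09; AND[min(a, b)] → w = 0.06
Weighted average = (0.09·21.6 + 0.09·28.0 + 0.06·24.0) / (0.09 + 0.09 + 0.06)
  = 5.9040 / 0.2400 = 24.60

24.60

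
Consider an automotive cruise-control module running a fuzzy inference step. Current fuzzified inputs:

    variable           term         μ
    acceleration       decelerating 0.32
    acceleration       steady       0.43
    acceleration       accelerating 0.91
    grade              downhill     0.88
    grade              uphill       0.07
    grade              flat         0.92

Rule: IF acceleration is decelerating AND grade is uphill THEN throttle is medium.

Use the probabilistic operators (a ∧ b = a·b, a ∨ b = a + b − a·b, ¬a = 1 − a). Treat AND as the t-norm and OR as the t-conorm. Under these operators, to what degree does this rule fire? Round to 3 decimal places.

firing strength: decelerating=0.32, uphill=0.07; AND[a·b] → w = 0.0224

0.022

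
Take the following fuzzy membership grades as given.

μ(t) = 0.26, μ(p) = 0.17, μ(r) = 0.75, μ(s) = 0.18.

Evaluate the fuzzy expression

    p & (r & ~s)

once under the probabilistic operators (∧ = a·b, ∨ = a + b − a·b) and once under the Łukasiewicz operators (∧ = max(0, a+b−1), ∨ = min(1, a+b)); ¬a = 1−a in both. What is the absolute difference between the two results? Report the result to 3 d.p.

0.105

Under probabilistic:
  ~s = 1 − 0.1800 = 0.8200
  r & ~s = a·b on (0.7500, 0.8200) = 0.6150
  p & (r & ~s) = a·b on (0.1700, 0.6150) = 0.1046
  → value = 0.1046
Under Łukasiewicz:
  ~s = 1 − 0.18 = 0.82
  r & ~s = max(0, a+b−1) on (0.75, 0.82) = 0.57
  p & (r & ~s) = max(0, a+b−1) on (0.17, 0.57) = 0.00
  → value = 0.0000
|0.1046 − 0.0000| = 0.105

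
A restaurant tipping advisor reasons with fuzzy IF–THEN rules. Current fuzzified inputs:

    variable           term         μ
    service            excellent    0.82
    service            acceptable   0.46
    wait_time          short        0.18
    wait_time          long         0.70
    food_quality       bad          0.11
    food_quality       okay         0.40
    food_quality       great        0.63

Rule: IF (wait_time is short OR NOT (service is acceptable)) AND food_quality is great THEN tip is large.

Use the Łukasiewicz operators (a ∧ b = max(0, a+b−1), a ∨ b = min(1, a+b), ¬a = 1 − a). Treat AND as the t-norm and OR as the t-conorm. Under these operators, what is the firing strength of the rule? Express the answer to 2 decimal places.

firing strength: (short=0.18 OR ¬acceptable=1−0.46=0.54) = 0.72; AND[max(0, a+b−1)] with great=0.63 → w = 0.35

0.35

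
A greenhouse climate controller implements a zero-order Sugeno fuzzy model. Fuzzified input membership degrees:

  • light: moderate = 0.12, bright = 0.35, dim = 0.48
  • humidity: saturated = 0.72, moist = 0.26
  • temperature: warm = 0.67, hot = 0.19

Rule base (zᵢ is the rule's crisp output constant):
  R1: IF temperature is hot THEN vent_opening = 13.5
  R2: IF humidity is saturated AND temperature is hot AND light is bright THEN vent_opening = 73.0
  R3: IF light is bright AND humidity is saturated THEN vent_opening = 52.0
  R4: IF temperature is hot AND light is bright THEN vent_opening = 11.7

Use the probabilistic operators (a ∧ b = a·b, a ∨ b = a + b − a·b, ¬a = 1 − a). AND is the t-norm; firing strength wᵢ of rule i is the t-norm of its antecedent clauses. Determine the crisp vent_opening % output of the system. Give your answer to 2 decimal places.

R1 (z=13.5): hot=0.19 → w = 0.1900
R2 (z=73.0): saturated=0.72, hot=0.19, bright=0.35; AND[a·b] → w = 0.0479
R3 (z=52.0): bright=0.35, saturated=0.72; AND[a·b] → w = 0.2520
R4 (z=11.7): hot=0.19, bright=0.35; AND[a·b] → w = 0.0665
Weighted average = (0.1900·13.5 + 0.0479·73.0 + 0.2520·52.0 + 0.0665·11.7) / (0.1900 + 0.0479 + 0.2520 + 0.0665)
  = 19.9423 / 0.5564 = 35.84

35.84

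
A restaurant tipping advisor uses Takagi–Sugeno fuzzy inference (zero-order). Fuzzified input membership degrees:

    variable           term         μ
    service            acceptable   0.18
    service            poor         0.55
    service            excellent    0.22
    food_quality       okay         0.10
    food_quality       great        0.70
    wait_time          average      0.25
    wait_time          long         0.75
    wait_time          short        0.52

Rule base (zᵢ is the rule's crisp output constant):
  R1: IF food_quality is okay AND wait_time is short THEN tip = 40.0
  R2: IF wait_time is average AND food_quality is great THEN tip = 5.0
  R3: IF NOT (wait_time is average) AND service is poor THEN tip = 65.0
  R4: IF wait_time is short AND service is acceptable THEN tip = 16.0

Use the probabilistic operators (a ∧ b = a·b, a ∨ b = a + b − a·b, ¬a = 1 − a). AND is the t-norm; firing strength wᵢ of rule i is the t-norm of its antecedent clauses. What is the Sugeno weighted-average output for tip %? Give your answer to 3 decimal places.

42.648

R1 (z=40.0): okay=0.10, short=0.52; AND[a·b] → w = 0.0520
R2 (z=5.0): average=0.25, great=0.70; AND[a·b] → w = 0.1750
R3 (z=65.0): ¬average=1−0.25=0.75, poor=0.55; AND[a·b] → w = 0.4125
R4 (z=16.0): short=0.52, acceptable=0.18; AND[a·b] → w = 0.0936
Weighted average = (0.0520·40.0 + 0.1750·5.0 + 0.4125·65.0 + 0.0936·16.0) / (0.0520 + 0.1750 + 0.4125 + 0.0936)
  = 31.2651 / 0.7331 = 42.648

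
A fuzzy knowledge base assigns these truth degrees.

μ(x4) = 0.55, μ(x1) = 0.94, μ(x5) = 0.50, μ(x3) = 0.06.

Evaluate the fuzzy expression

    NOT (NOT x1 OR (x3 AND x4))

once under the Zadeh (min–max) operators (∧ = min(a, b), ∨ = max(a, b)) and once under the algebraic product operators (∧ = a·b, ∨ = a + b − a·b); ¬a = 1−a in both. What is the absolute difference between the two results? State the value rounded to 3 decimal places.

0.031

Under Zadeh (min–max):
  NOT x1 = 1 − 0.94 = 0.06
  x3 AND x4 = min(a, b) on (0.06, 0.55) = 0.06
  NOT x1 OR (x3 AND x4) = max(a, b) on (0.06, 0.06) = 0.06
  NOT (NOT x1 OR (x3 AND x4)) = 1 − 0.06 = 0.94
  → value = 0.9400
Under algebraic product:
  NOT x1 = 1 − 0.9400 = 0.0600
  x3 AND x4 = a·b on (0.0600, 0.5500) = 0.0330
  NOT x1 OR (x3 AND x4) = a + b − a·b on (0.0600, 0.0330) = 0.0910
  NOT (NOT x1 OR (x3 AND x4)) = 1 − 0.0910 = 0.9090
  → value = 0.9090
|0.9400 − 0.9090| = 0.031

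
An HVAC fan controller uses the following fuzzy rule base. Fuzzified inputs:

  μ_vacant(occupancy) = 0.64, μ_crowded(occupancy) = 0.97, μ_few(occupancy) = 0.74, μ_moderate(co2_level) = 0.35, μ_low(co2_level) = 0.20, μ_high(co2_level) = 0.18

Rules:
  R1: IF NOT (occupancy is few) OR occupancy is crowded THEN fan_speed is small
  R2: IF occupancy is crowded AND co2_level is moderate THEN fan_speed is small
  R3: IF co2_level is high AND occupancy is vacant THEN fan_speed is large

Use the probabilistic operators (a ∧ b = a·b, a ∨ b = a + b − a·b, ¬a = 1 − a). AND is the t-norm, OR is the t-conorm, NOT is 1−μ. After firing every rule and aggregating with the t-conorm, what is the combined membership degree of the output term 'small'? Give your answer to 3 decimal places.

0.985

R1: ¬few=1−0.74=0.26, crowded=0.97; OR[a + b − a·b] → w = 0.9778
R2: crowded=0.97, moderate=0.35; AND[a·b] → w = 0.3395
R3: high=0.18, vacant=0.64; AND[a·b] → w = 0.1152
Rules with consequent 'small': {R1, R2} → strengths 0.9778, 0.3395
Aggregate via t-conorm [a + b − a·b]: 0.9853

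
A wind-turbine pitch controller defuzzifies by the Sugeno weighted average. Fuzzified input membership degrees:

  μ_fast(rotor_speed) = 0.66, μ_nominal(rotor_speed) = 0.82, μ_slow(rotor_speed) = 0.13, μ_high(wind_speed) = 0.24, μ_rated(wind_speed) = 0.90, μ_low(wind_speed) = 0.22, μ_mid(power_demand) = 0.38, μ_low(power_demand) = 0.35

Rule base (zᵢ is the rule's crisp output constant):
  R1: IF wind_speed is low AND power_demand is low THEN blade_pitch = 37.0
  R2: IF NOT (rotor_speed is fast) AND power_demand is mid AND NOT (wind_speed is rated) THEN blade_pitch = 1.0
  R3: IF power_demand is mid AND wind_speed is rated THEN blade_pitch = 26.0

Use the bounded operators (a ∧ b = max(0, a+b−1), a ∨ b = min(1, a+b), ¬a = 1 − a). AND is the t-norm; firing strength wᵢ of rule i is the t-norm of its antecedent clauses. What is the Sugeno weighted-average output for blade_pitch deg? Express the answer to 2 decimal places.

R1 (z=37.0): low=0.22, low=0.35; AND[max(0, a+b−1)] → w = 0.00
R2 (z=1.0): ¬fast=1−0.66=0.34, mid=0.38, ¬rated=1−0.90=0.10; AND[max(0, a+b−1)] → w = 0.00
R3 (z=26.0): mid=0.38, rated=0.90; AND[max(0, a+b−1)] → w = 0.28
Weighted average = (0.00·37.0 + 0.00·1.0 + 0.28·26.0) / (0.00 + 0.00 + 0.28)
  = 7.2800 / 0.2800 = 26.00

26.00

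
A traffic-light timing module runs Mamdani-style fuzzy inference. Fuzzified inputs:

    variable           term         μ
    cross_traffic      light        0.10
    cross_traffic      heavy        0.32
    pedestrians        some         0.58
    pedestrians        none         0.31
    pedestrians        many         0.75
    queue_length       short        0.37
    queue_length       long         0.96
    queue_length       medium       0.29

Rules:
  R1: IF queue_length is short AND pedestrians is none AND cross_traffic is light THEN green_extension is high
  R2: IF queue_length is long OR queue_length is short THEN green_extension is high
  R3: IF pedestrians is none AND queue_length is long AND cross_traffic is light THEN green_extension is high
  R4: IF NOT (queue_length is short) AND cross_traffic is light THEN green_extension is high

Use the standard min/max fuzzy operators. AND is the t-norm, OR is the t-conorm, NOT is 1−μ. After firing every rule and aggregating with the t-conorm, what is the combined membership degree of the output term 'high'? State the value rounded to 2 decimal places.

R1: short=0.37, none=0.31, light=0.10; AND[min(a, b)] → w = 0.10
R2: long=0.96, short=0.37; OR[max(a, b)] → w = 0.96
R3: none=0.31, long=0.96, light=0.10; AND[min(a, b)] → w = 0.10
R4: ¬short=1−0.37=0.63, light=0.10; AND[min(a, b)] → w = 0.10
Rules with consequent 'high': {R1, R2, R3, R4} → strengths 0.10, 0.96, 0.10, 0.10
Aggregate via t-conorm [max(a, b)]: 0.96

0.96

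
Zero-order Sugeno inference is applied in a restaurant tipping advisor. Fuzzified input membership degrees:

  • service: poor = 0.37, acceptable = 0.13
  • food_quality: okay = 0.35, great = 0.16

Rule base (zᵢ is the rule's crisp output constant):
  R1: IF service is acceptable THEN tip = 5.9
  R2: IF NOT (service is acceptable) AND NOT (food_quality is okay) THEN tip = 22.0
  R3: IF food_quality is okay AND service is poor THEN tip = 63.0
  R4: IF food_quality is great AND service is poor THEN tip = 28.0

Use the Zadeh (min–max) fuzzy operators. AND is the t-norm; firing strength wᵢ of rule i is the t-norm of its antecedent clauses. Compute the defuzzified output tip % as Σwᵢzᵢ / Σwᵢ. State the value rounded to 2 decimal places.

R1 (z=5.9): acceptable=0.13 → w = 0.13
R2 (z=22.0): ¬acceptable=1−0.13=0.87, ¬okay=1−0.35=0.65; AND[min(a, b)] → w = 0.65
R3 (z=63.0): okay=0.35, poor=0.37; AND[min(a, b)] → w = 0.35
R4 (z=28.0): great=0.16, poor=0.37; AND[min(a, b)] → w = 0.16
Weighted average = (0.13·5.9 + 0.65·22.0 + 0.35·63.0 + 0.16·28.0) / (0.13 + 0.65 + 0.35 + 0.16)
  = 41.5970 / 1.2900 = 32.25

32.25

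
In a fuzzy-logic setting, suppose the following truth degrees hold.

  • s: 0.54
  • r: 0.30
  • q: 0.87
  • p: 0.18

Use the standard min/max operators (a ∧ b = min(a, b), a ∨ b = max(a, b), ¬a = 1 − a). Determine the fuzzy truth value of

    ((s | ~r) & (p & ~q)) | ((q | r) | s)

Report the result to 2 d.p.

~r = 1 − 0.30 = 0.70
s | ~r = max(a, b) on (0.54, 0.70) = 0.70
~q = 1 − 0.87 = 0.13
p & ~q = min(a, b) on (0.18, 0.13) = 0.13
(s | ~r) & (p & ~q) = min(a, b) on (0.70, 0.13) = 0.13
q | r = max(a, b) on (0.87, 0.30) = 0.87
(q | r) | s = max(a, b) on (0.87, 0.54) = 0.87
((s | ~r) & (p & ~q)) | ((q | r) | s) = max(a, b) on (0.13, 0.87) = 0.87

0.87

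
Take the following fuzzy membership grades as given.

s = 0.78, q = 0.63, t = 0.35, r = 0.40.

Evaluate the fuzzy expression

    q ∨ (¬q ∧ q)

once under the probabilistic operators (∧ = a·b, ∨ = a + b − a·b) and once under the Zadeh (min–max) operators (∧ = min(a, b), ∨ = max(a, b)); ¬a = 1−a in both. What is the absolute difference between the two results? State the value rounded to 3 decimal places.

Under probabilistic:
  ¬q = 1 − 0.6300 = 0.3700
  ¬q ∧ q = a·b on (0.3700, 0.6300) = 0.2331
  q ∨ (¬q ∧ q) = a + b − a·b on (0.6300, 0.2331) = 0.7162
  → value = 0.7162
Under Zadeh (min–max):
  ¬q = 1 − 0.63 = 0.37
  ¬q ∧ q = min(a, b) on (0.37, 0.63) = 0.37
  q ∨ (¬q ∧ q) = max(a, b) on (0.63, 0.37) = 0.63
  → value = 0.6300
|0.7162 − 0.6300| = 0.086

0.086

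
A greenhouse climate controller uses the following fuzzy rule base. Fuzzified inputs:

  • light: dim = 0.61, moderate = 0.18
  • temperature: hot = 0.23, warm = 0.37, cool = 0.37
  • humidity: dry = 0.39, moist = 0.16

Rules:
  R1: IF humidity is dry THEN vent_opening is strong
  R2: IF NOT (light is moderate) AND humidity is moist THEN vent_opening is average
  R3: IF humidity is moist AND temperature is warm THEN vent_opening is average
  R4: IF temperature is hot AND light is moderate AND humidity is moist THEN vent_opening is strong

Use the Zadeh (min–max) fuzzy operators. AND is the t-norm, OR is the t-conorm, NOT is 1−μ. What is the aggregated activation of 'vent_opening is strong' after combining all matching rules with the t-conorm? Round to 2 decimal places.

R1: dry=0.39 → w = 0.39
R2: ¬moderate=1−0.18=0.82, moist=0.16; AND[min(a, b)] → w = 0.16
R3: moist=0.16, warm=0.37; AND[min(a, b)] → w = 0.16
R4: hot=0.23, moderate=0.18, moist=0.16; AND[min(a, b)] → w = 0.16
Rules with consequent 'strong': {R1, R4} → strengths 0.39, 0.16
Aggregate via t-conorm [max(a, b)]: 0.39

0.39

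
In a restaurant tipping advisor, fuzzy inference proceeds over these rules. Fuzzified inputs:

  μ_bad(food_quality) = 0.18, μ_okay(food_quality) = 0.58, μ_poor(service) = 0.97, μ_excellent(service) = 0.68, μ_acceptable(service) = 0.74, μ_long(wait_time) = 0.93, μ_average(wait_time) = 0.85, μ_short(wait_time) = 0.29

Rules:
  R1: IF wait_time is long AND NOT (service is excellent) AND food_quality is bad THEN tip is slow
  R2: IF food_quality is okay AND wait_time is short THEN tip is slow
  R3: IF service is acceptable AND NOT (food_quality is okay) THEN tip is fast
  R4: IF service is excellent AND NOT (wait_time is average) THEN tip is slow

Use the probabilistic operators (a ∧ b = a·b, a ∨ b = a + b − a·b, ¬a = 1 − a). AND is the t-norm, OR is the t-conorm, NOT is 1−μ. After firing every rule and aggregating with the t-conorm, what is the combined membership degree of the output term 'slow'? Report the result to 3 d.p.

R1: long=0.93, ¬excellent=1−0.68=0.32, bad=0.18; AND[a·b] → w = 0.0536
R2: okay=0.58, short=0.29; AND[a·b] → w = 0.1682
R3: acceptable=0.74, ¬okay=1−0.58=0.42; AND[a·b] → w = 0.3108
R4: excellent=0.68, ¬average=1−0.85=0.15; AND[a·b] → w = 0.1020
Rules with consequent 'slow': {R1, R2, R4} → strengths 0.0536, 0.1682, 0.1020
Aggregate via t-conorm [a + b − a·b]: 0.2931

0.293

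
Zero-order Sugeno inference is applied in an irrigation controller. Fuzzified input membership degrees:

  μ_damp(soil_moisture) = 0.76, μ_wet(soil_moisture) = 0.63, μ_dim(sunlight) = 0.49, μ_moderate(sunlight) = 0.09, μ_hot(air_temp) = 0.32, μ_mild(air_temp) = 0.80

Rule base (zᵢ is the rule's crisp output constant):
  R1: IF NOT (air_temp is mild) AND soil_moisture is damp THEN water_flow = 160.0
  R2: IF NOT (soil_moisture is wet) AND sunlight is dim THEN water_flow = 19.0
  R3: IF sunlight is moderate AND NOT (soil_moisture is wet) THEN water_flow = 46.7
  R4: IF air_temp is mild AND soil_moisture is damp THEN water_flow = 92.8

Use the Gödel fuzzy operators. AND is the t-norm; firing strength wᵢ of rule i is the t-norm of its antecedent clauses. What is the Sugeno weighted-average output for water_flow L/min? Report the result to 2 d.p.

R1 (z=160.0): ¬mild=1−0.80=0.20, damp=0.76; AND[min(a, b)] → w = 0.20
R2 (z=19.0): ¬wet=1−0.63=0.37, dim=0.49; AND[min(a, b)] → w = 0.37
R3 (z=46.7): moderate=0.09, ¬wet=1−0.63=0.37; AND[min(a, b)] → w = 0.09
R4 (z=92.8): mild=0.80, damp=0.76; AND[min(a, b)] → w = 0.76
Weighted average = (0.20·160.0 + 0.37·19.0 + 0.09·46.7 + 0.76·92.8) / (0.20 + 0.37 + 0.09 + 0.76)
  = 113.7610 / 1.4200 = 80.11

80.11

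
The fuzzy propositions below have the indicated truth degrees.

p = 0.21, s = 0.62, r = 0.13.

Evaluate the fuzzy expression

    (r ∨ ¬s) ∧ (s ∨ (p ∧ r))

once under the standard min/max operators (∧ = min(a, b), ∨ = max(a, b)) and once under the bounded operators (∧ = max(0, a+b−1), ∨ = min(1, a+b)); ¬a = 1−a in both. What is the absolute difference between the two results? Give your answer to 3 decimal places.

Under standard min/max:
  ¬s = 1 − 0.62 = 0.38
  r ∨ ¬s = max(a, b) on (0.13, 0.38) = 0.38
  p ∧ r = min(a, b) on (0.21, 0.13) = 0.13
  s ∨ (p ∧ r) = max(a, b) on (0.62, 0.13) = 0.62
  (r ∨ ¬s) ∧ (s ∨ (p ∧ r)) = min(a, b) on (0.38, 0.62) = 0.38
  → value = 0.3800
Under bounded:
  ¬s = 1 − 0.62 = 0.38
  r ∨ ¬s = min(1, a+b) on (0.13, 0.38) = 0.51
  p ∧ r = max(0, a+b−1) on (0.21, 0.13) = 0.00
  s ∨ (p ∧ r) = min(1, a+b) on (0.62, 0.00) = 0.62
  (r ∨ ¬s) ∧ (s ∨ (p ∧ r)) = max(0, a+b−1) on (0.51, 0.62) = 0.13
  → value = 0.1300
|0.3800 − 0.1300| = 0.250

0.250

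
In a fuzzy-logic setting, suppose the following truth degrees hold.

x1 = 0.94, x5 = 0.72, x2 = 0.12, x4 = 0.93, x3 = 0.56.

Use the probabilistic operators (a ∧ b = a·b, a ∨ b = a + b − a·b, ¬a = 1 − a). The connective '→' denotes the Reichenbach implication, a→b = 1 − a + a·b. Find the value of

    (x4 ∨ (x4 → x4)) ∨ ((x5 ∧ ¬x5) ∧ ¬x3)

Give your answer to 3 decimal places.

x4 → x4  [Reichenbach: 1 − a + a·b] with a=0.9300, b=0.9300 → 0.9349
x4 ∨ (x4 → x4) = a + b − a·b on (0.9300, 0.9349) = 0.9954
¬x5 = 1 − 0.7200 = 0.2800
x5 ∧ ¬x5 = a·b on (0.7200, 0.2800) = 0.2016
¬x3 = 1 − 0.5600 = 0.4400
(x5 ∧ ¬x5) ∧ ¬x3 = a·b on (0.2016, 0.4400) = 0.0887
(x4 ∨ (x4 → x4)) ∨ ((x5 ∧ ¬x5) ∧ ¬x3) = a + b − a·b on (0.9954, 0.0887) = 0.9958

0.996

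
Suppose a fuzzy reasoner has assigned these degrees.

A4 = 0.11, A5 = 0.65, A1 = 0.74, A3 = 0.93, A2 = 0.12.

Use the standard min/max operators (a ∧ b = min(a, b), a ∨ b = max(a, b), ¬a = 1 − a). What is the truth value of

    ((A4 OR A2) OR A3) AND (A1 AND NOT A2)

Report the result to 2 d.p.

0.74

A4 OR A2 = max(a, b) on (0.11, 0.12) = 0.12
(A4 OR A2) OR A3 = max(a, b) on (0.12, 0.93) = 0.93
NOT A2 = 1 − 0.12 = 0.88
A1 AND NOT A2 = min(a, b) on (0.74, 0.88) = 0.74
((A4 OR A2) OR A3) AND (A1 AND NOT A2) = min(a, b) on (0.93, 0.74) = 0.74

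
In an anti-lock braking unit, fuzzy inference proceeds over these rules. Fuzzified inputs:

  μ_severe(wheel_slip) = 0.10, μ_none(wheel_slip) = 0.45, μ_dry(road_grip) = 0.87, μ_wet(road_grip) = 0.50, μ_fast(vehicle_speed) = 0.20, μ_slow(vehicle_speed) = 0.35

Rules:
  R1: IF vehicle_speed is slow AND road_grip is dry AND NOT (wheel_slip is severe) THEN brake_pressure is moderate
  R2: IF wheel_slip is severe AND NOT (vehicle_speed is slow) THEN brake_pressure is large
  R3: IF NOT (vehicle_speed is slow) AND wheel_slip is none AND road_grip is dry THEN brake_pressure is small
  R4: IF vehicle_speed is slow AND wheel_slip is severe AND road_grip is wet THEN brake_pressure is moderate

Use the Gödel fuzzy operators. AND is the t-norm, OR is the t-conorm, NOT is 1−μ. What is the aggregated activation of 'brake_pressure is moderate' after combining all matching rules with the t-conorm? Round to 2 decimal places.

0.35

R1: slow=0.35, dry=0.87, ¬severe=1−0.10=0.90; AND[min(a, b)] → w = 0.35
R2: severe=0.10, ¬slow=1−0.35=0.65; AND[min(a, b)] → w = 0.10
R3: ¬slow=1−0.35=0.65, none=0.45, dry=0.87; AND[min(a, b)] → w = 0.45
R4: slow=0.35, severe=0.10, wet=0.50; AND[min(a, b)] → w = 0.10
Rules with consequent 'moderate': {R1, R4} → strengths 0.35, 0.10
Aggregate via t-conorm [max(a, b)]: 0.35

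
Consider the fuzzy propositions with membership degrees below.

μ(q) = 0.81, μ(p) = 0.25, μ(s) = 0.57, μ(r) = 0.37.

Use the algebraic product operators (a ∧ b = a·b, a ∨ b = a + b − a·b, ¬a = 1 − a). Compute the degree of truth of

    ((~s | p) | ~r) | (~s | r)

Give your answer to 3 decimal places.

~s = 1 − 0.5700 = 0.4300
~s | p = a + b − a·b on (0.4300, 0.2500) = 0.5725
~r = 1 − 0.3700 = 0.6300
(~s | p) | ~r = a + b − a·b on (0.5725, 0.6300) = 0.8418
~s = 1 − 0.5700 = 0.4300
~s | r = a + b − a·b on (0.4300, 0.3700) = 0.6409
((~s | p) | ~r) | (~s | r) = a + b − a·b on (0.8418, 0.6409) = 0.9432

0.943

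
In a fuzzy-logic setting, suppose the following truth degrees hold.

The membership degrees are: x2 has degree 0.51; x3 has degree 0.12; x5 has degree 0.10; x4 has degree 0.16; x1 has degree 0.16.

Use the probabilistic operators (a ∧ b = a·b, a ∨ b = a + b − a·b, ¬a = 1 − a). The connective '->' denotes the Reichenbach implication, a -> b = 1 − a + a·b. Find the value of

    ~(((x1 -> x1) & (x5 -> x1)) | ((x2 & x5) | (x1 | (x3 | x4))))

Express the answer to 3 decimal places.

0.122

x1 -> x1  [Reichenbach: 1 − a + a·b] with a=0.1600, b=0.1600 → 0.8656
x5 -> x1  [Reichenbach: 1 − a + a·b] with a=0.1000, b=0.1600 → 0.9160
(x1 -> x1) & (x5 -> x1) = a·b on (0.8656, 0.9160) = 0.7929
x2 & x5 = a·b on (0.5100, 0.1000) = 0.0510
x3 | x4 = a + b − a·b on (0.1200, 0.1600) = 0.2608
x1 | (x3 | x4) = a + b − a·b on (0.1600, 0.2608) = 0.3791
(x2 & x5) | (x1 | (x3 | x4)) = a + b − a·b on (0.0510, 0.3791) = 0.4107
((x1 -> x1) & (x5 -> x1)) | ((x2 & x5) | (x1 | (x3 | x4))) = a + b − a·b on (0.7929, 0.4107) = 0.8780
~(((x1 -> x1) & (x5 -> x1)) | ((x2 & x5) | (x1 | (x3 | x4)))) = 1 − 0.8780 = 0.1220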